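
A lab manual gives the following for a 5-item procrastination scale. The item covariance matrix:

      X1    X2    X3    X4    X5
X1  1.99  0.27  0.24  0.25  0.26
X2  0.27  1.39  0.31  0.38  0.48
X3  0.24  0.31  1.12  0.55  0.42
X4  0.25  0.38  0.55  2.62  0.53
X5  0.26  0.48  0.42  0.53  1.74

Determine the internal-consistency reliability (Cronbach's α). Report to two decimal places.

α = 0.57

Σσᵢ² = 1.99 + 1.39 + 1.12 + 2.62 + 1.74 = 8.86
Sum of off-diagonal covariances = 3.69
σ²_total = 8.86 + 2 × 3.69 = 16.24
α = (k/(k−1))·(1 − Σσᵢ²/σ²_total) = (5/4)·(1 − 8.86/16.24) = 0.57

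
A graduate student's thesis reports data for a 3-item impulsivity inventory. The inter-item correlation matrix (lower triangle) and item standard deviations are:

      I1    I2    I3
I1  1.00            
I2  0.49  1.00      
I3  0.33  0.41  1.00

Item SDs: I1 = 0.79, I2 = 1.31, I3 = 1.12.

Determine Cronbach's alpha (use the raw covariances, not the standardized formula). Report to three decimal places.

Σσ²ᵢ = 0.79² + 1.31² + 1.12² = 3.5946
Covariances σ_ij = r_ij · s_i · s_j:
  σ(I1,I2) = 0.49 × 0.79 × 1.31 = 0.5071
  σ(I1,I3) = 0.33 × 0.79 × 1.12 = 0.2920
  σ(I2,I3) = 0.41 × 1.31 × 1.12 = 0.6016
σ²_T = Σσ²ᵢ + 2·Σσ_ij = 3.5946 + 2 × 1.4007 = 6.3960
α = (3/2)·(1 − 3.5946/6.3960) = 0.657

α = 0.657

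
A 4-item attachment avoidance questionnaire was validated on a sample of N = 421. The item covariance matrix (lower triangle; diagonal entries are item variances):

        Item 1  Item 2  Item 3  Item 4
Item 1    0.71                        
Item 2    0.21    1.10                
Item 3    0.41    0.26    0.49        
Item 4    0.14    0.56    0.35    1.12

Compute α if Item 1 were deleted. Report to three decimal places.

α = 0.695

Remaining items: Item 2, Item 3, Item 4 (k = 3).
sum of item variances = 1.10 + 0.49 + 1.12 = 2.71
σ²_total = 2.71 + 2 × 1.17 = 5.05
α (item deleted) = (3/2)·(1 − 2.71/5.05) = 0.695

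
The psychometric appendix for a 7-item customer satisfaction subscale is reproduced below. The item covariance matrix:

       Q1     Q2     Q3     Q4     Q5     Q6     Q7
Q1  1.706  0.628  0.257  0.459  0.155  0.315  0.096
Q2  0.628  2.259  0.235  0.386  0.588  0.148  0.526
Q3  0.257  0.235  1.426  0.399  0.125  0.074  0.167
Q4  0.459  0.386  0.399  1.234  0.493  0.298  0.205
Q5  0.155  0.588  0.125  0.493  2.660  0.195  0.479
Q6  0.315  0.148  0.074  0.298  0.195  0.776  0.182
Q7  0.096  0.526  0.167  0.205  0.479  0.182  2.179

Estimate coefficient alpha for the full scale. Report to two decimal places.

coefficient alpha = 0.60

Σσ²ᵢ = 1.706 + 2.259 + 1.426 + 1.234 + 2.660 + 0.776 + 2.179 = 12.240
Sum of off-diagonal covariances = 6.410
σ²_total = 12.240 + 2 × 6.410 = 25.060
α = (k/(k−1))·(1 − Σσ²ᵢ/σ²_total) = (7/6)·(1 − 12.240/25.060) = 0.60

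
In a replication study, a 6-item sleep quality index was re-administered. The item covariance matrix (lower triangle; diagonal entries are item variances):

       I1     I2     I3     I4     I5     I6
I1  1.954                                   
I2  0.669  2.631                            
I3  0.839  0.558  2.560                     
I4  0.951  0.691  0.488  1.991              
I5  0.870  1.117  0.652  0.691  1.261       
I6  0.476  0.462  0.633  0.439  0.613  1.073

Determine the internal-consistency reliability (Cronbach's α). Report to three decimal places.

Cronbach's α = 0.767

sum of item variances = 1.954 + 2.631 + 2.560 + 1.991 + 1.261 + 1.073 = 11.470
Σ_{i<j} σ_ij = 10.149
σ²_total = 11.470 + 2 × 10.149 = 31.768
α = (k/(k−1))·(1 − sum of item variances/σ²_total) = (6/5)·(1 − 11.470/31.768) = 0.767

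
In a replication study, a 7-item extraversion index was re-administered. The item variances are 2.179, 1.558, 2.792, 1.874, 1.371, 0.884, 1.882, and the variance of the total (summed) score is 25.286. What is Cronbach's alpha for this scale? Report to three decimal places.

Cronbach's alpha = 0.588

ΣVar(i) = 2.179 + 1.558 + 2.792 + 1.874 + 1.371 + 0.884 + 1.882 = 12.540
α = (k/(k−1))·(1 − ΣVar(i)/Var(T)) = (7/6)·(1 − 12.540/25.286) = 0.588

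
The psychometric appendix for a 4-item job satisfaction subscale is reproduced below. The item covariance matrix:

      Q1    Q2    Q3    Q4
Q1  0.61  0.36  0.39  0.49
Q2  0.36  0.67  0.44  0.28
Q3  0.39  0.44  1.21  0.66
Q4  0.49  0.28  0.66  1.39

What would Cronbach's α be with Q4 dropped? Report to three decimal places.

α = 0.733

Remaining items: Q1, Q2, Q3 (k = 3).
sum of item variances = 0.61 + 0.67 + 1.21 = 2.49
σ²_total = 2.49 + 2 × 1.19 = 4.87
α (item deleted) = (3/2)·(1 − 2.49/4.87) = 0.733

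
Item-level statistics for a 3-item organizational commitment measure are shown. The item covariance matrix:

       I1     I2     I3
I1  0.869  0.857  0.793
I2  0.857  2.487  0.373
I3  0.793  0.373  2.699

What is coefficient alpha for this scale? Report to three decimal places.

coefficient alpha = 0.601

Σσᵢ² = 0.869 + 2.487 + 2.699 = 6.055
Σ_{i<j} σ_ij = 2.023
σ²_T = 6.055 + 2 × 2.023 = 10.101
α = (k/(k−1))·(1 − Σσᵢ²/σ²_T) = (3/2)·(1 − 6.055/10.101) = 0.601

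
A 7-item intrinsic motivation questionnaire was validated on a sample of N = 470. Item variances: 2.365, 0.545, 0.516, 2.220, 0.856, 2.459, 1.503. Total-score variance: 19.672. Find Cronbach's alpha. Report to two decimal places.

Cronbach's alpha = 0.55

ΣVar(i) = 2.365 + 0.545 + 0.516 + 2.220 + 0.856 + 2.459 + 1.503 = 10.464
α = (k/(k−1))·(1 − ΣVar(i)/σ²_total) = (7/6)·(1 − 10.464/19.672) = 0.55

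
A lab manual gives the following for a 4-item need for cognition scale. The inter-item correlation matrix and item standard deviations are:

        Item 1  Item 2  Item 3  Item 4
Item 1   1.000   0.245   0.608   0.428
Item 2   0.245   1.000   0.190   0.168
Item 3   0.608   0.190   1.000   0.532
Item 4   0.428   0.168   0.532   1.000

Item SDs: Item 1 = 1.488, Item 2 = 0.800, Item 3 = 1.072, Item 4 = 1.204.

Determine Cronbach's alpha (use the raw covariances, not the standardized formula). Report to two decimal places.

Σσ²ᵢ = 1.488² + 0.800² + 1.072² + 1.204² = 5.4529
Covariances σ_ij = r_ij · s_i · s_j:
  σ(Item 1,Item 2) = 0.245 × 1.488 × 0.800 = 0.2916
  σ(Item 1,Item 3) = 0.608 × 1.488 × 1.072 = 0.9698
  σ(Item 1,Item 4) = 0.428 × 1.488 × 1.204 = 0.7668
  σ(Item 2,Item 3) = 0.190 × 0.800 × 1.072 = 0.1629
  σ(Item 2,Item 4) = 0.168 × 0.800 × 1.204 = 0.1618
  σ(Item 3,Item 4) = 0.532 × 1.072 × 1.204 = 0.6866
σ²_T = Σσ²ᵢ + 2·Σσ_ij = 5.4529 + 2 × 3.0395 = 11.5319
α = (4/3)·(1 − 5.4529/11.5319) = 0.70

Cronbach's alpha = 0.70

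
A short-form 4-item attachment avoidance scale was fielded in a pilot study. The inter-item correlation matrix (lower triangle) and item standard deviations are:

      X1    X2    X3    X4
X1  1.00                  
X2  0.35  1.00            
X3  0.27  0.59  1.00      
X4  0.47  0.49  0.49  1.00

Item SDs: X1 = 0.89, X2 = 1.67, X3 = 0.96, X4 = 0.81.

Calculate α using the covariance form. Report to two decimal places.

α = 0.73

Σσ²ᵢ = 0.89² + 1.67² + 0.96² + 0.81² = 5.1587
Covariances σ_ij = r_ij · s_i · s_j:
  σ(X1,X2) = 0.35 × 0.89 × 1.67 = 0.5202
  σ(X1,X3) = 0.27 × 0.89 × 0.96 = 0.2307
  σ(X1,X4) = 0.47 × 0.89 × 0.81 = 0.3388
  σ(X2,X3) = 0.59 × 1.67 × 0.96 = 0.9459
  σ(X2,X4) = 0.49 × 1.67 × 0.81 = 0.6628
  σ(X3,X4) = 0.49 × 0.96 × 0.81 = 0.3810
σ²_T = Σσ²ᵢ + 2·Σσ_ij = 5.1587 + 2 × 3.0794 = 11.3175
α = (4/3)·(1 − 5.1587/11.3175) = 0.73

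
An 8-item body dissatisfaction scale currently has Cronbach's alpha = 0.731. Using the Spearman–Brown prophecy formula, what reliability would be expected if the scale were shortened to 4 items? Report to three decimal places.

predicted reliability = 0.576

Length factor m = 4/8 = 0.5000
α' = m·α / (1 − (1−m)·α)
   = 4/8 × 0.731 / (1 − (1 − 4/8) × 0.731)
   = 0.3655 / 0.6345 = 0.576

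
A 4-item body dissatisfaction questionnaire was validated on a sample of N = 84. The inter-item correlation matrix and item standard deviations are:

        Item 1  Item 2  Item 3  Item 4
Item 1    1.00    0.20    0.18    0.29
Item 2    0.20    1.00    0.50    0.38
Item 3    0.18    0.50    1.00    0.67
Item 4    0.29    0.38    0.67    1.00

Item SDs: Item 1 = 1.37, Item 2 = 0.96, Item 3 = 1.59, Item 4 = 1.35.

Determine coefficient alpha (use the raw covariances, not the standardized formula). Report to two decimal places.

Σσ²ᵢ = 1.37² + 0.96² + 1.59² + 1.35² = 7.1491
Covariances σ_ij = r_ij · s_i · s_j:
  σ(Item 1,Item 2) = 0.20 × 1.37 × 0.96 = 0.2630
  σ(Item 1,Item 3) = 0.18 × 1.37 × 1.59 = 0.3921
  σ(Item 1,Item 4) = 0.29 × 1.37 × 1.35 = 0.5364
  σ(Item 2,Item 3) = 0.50 × 0.96 × 1.59 = 0.7632
  σ(Item 2,Item 4) = 0.38 × 0.96 × 1.35 = 0.4925
  σ(Item 3,Item 4) = 0.67 × 1.59 × 1.35 = 1.4382
σ²_T = Σσ²ᵢ + 2·Σσ_ij = 7.1491 + 2 × 3.8854 = 14.9199
α = (4/3)·(1 − 7.1491/14.9199) = 0.69

α = 0.69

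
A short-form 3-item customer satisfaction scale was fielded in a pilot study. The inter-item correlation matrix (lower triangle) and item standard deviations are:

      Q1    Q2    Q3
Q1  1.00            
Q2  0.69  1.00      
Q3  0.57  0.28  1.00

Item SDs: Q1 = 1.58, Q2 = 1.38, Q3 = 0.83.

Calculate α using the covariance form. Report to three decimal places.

α = 0.754

Σσ²ᵢ = 1.58² + 1.38² + 0.83² = 5.0897
Covariances σ_ij = r_ij · s_i · s_j:
  σ(Q1,Q2) = 0.69 × 1.58 × 1.38 = 1.5045
  σ(Q1,Q3) = 0.57 × 1.58 × 0.83 = 0.7475
  σ(Q2,Q3) = 0.28 × 1.38 × 0.83 = 0.3207
σ²_T = Σσ²ᵢ + 2·Σσ_ij = 5.0897 + 2 × 2.5727 = 10.2351
α = (3/2)·(1 − 5.0897/10.2351) = 0.754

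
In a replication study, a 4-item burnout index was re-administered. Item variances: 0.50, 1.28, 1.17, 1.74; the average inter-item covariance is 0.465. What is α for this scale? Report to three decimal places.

α = 0.724

Σσᵢ² = 0.50 + 1.28 + 1.17 + 1.74 = 4.69
Sum of the 6 distinct covariances = 6 × 0.465 = 2.790
σ²_T = Σσᵢ² + 2·Σcov = 4.69 + 2 × 2.790 = 10.270
α = (4/3)·(1 − 4.69/10.270) = 0.724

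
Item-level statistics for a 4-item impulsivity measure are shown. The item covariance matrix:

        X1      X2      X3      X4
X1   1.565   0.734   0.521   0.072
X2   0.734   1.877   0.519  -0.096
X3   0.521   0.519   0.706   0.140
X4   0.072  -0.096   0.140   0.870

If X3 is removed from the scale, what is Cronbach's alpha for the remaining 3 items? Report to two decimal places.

Remaining items: X1, X2, X4 (k = 3).
Σσ²ᵢ = 1.565 + 1.877 + 0.870 = 4.312
σ²_total = 4.312 + 2 × 0.710 = 5.732
α (item deleted) = (3/2)·(1 − 4.312/5.732) = 0.37

α = 0.37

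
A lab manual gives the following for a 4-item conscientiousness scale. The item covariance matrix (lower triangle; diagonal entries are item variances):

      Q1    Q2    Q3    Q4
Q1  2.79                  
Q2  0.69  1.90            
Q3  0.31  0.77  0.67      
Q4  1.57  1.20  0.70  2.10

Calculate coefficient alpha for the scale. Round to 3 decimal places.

coefficient alpha = 0.779

sum of item variances = 2.79 + 1.90 + 0.67 + 2.10 = 7.46
Sum of the distinct covariances = 5.24
Var(T) = 7.46 + 2 × 5.24 = 17.94
α = (k/(k−1))·(1 − sum of item variances/Var(T)) = (4/3)·(1 − 7.46/17.94) = 0.779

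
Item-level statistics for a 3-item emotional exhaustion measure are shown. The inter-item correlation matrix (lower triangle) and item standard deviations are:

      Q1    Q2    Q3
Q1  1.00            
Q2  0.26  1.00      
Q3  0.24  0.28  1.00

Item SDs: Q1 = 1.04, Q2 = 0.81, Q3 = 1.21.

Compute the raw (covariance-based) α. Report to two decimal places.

α = 0.50

Σσ²ᵢ = 1.04² + 0.81² + 1.21² = 3.2018
Covariances σ_ij = r_ij · s_i · s_j:
  σ(Q1,Q2) = 0.26 × 1.04 × 0.81 = 0.2190
  σ(Q1,Q3) = 0.24 × 1.04 × 1.21 = 0.3020
  σ(Q2,Q3) = 0.28 × 0.81 × 1.21 = 0.2744
σ²_T = Σσ²ᵢ + 2·Σσ_ij = 3.2018 + 2 × 0.7954 = 4.7926
α = (3/2)·(1 − 3.2018/4.7926) = 0.50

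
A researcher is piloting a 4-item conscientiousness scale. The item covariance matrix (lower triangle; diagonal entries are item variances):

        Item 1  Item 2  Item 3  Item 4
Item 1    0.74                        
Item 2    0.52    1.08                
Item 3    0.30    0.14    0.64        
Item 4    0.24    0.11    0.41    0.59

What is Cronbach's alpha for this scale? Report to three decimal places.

α = 0.707

Σσ²ᵢ = 0.74 + 1.08 + 0.64 + 0.59 = 3.05
Sum of off-diagonal covariances = 1.72
total variance = 3.05 + 2 × 1.72 = 6.49
α = (k/(k−1))·(1 − Σσ²ᵢ/total variance) = (4/3)·(1 − 3.05/6.49) = 0.707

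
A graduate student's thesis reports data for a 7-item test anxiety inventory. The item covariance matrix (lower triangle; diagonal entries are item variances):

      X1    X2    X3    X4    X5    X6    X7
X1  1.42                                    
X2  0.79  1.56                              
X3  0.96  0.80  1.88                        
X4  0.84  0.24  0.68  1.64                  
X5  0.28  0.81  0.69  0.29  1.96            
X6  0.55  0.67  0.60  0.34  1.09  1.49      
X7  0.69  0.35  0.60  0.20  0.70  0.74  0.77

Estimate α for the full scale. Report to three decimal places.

Σσ²ᵢ = 1.42 + 1.56 + 1.88 + 1.64 + 1.96 + 1.49 + 0.77 = 10.72
Sum of the distinct covariances = 12.91
σ²_total = 10.72 + 2 × 12.91 = 36.54
α = (k/(k−1))·(1 − Σσ²ᵢ/σ²_total) = (7/6)·(1 − 10.72/36.54) = 0.824

α = 0.824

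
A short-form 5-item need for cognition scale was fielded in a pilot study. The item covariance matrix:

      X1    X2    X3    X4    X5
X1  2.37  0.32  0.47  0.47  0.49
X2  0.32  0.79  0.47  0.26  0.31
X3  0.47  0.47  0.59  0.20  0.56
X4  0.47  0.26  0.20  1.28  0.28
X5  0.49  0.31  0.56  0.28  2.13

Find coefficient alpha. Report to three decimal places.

coefficient alpha = 0.646

ΣVar(i) = 2.37 + 0.79 + 0.59 + 1.28 + 2.13 = 7.16
Sum of the distinct covariances = 3.83
σ²_T = 7.16 + 2 × 3.83 = 14.82
α = (k/(k−1))·(1 − ΣVar(i)/σ²_T) = (5/4)·(1 − 7.16/14.82) = 0.646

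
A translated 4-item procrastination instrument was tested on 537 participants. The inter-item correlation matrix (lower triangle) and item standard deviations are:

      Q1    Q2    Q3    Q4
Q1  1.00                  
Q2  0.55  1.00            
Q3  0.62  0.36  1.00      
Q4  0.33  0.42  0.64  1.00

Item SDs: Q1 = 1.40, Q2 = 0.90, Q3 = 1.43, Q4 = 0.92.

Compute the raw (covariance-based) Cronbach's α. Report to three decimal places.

Σσ²ᵢ = 1.40² + 0.90² + 1.43² + 0.92² = 5.6613
Covariances σ_ij = r_ij · s_i · s_j:
  σ(Q1,Q2) = 0.55 × 1.40 × 0.90 = 0.6930
  σ(Q1,Q3) = 0.62 × 1.40 × 1.43 = 1.2412
  σ(Q1,Q4) = 0.33 × 1.40 × 0.92 = 0.4250
  σ(Q2,Q3) = 0.36 × 0.90 × 1.43 = 0.4633
  σ(Q2,Q4) = 0.42 × 0.90 × 0.92 = 0.3478
  σ(Q3,Q4) = 0.64 × 1.43 × 0.92 = 0.8420
σ²_T = Σσ²ᵢ + 2·Σσ_ij = 5.6613 + 2 × 4.0123 = 13.6859
α = (4/3)·(1 − 5.6613/13.6859) = 0.782

α = 0.782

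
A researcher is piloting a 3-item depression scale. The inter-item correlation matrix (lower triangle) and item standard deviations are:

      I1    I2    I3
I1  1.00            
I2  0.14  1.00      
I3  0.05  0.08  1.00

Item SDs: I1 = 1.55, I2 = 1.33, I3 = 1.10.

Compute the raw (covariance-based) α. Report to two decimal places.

α = 0.23

Σσ²ᵢ = 1.55² + 1.33² + 1.10² = 5.3814
Covariances σ_ij = r_ij · s_i · s_j:
  σ(I1,I2) = 0.14 × 1.55 × 1.33 = 0.2886
  σ(I1,I3) = 0.05 × 1.55 × 1.10 = 0.0853
  σ(I2,I3) = 0.08 × 1.33 × 1.10 = 0.1170
σ²_T = Σσ²ᵢ + 2·Σσ_ij = 5.3814 + 2 × 0.4909 = 6.3632
α = (3/2)·(1 − 5.3814/6.3632) = 0.23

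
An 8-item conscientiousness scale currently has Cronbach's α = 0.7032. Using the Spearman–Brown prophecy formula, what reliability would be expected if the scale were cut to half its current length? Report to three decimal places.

Length factor m = 1/2
α' = m·α / (1 − (1−m)·α)
   = 1/2 × 0.7032 / (1 − (1 − 1/2) × 0.7032)
   = 0.3516 / 0.6484 = 0.542

predicted reliability = 0.542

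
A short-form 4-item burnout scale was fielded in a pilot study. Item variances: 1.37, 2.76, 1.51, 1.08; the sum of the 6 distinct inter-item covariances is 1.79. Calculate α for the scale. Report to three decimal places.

Σσ²ᵢ = 1.37 + 2.76 + 1.51 + 1.08 = 6.72
Sum of distinct covariances = 1.79
σ²_total = Σσ²ᵢ + 2·Σcov = 6.72 + 2 × 1.79 = 10.30
α = (4/3)·(1 − 6.72/10.30) = 0.463

α = 0.463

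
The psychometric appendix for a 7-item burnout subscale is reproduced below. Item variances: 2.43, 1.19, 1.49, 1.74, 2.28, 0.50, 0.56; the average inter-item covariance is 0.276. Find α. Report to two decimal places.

ΣVar(i) = 2.43 + 1.19 + 1.49 + 1.74 + 2.28 + 0.50 + 0.56 = 10.19
Sum of the 21 distinct covariances = 21 × 0.276 = 5.796
total variance = ΣVar(i) + 2·Σcov = 10.19 + 2 × 5.796 = 21.782
α = (7/6)·(1 − 10.19/21.782) = 0.62

α = 0.62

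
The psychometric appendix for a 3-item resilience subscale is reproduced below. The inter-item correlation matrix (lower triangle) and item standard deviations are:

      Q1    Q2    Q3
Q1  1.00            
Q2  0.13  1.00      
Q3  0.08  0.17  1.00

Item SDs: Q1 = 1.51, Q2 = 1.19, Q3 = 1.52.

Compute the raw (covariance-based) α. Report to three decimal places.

α = 0.292

Σσ²ᵢ = 1.51² + 1.19² + 1.52² = 6.0066
Covariances σ_ij = r_ij · s_i · s_j:
  σ(Q1,Q2) = 0.13 × 1.51 × 1.19 = 0.2336
  σ(Q1,Q3) = 0.08 × 1.51 × 1.52 = 0.1836
  σ(Q2,Q3) = 0.17 × 1.19 × 1.52 = 0.3075
σ²_T = Σσ²ᵢ + 2·Σσ_ij = 6.0066 + 2 × 0.7247 = 7.4560
α = (3/2)·(1 − 6.0066/7.4560) = 0.292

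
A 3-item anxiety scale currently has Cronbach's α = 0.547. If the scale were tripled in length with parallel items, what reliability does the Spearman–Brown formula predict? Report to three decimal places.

Length factor m = 3
α' = m·α / (1 + (m−1)·α)
   = 3 × 0.547 / (1 + (3 − 1) × 0.547)
   = 1.6410 / 2.0940 = 0.784

predicted reliability = 0.784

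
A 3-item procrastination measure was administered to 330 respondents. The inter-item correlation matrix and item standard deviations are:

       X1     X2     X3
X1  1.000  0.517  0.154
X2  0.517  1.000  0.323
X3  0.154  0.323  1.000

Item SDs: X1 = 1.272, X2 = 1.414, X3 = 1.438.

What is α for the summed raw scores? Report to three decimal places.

α = 0.595

Σσ²ᵢ = 1.272² + 1.414² + 1.438² = 5.6852
Covariances σ_ij = r_ij · s_i · s_j:
  σ(X1,X2) = 0.517 × 1.272 × 1.414 = 0.9299
  σ(X1,X3) = 0.154 × 1.272 × 1.438 = 0.2817
  σ(X2,X3) = 0.323 × 1.414 × 1.438 = 0.6568
σ²_T = Σσ²ᵢ + 2·Σσ_ij = 5.6852 + 2 × 1.8684 = 9.4220
α = (3/2)·(1 − 5.6852/9.4220) = 0.595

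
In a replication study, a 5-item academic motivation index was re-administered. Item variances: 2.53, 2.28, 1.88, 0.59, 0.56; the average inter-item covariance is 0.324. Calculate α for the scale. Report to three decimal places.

Σσᵢ² = 2.53 + 2.28 + 1.88 + 0.59 + 0.56 = 7.84
Sum of the 10 distinct covariances = 10 × 0.324 = 3.240
Var(T) = Σσᵢ² + 2·Σcov = 7.84 + 2 × 3.240 = 14.320
α = (5/4)·(1 − 7.84/14.320) = 0.566

α = 0.566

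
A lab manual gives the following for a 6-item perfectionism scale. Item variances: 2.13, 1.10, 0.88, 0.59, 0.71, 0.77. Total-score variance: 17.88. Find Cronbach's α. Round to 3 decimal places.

ΣVar(i) = 2.13 + 1.10 + 0.88 + 0.59 + 0.71 + 0.77 = 6.18
α = (k/(k−1))·(1 − ΣVar(i)/total variance) = (6/5)·(1 − 6.18/17.88) = 0.785

Cronbach's α = 0.785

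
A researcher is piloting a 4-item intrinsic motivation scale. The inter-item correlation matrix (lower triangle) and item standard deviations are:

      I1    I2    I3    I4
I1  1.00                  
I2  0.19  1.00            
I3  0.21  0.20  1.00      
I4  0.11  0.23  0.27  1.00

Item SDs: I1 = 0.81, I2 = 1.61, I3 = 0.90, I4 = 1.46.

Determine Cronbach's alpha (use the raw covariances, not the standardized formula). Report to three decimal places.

Σσ²ᵢ = 0.81² + 1.61² + 0.90² + 1.46² = 6.1898
Covariances σ_ij = r_ij · s_i · s_j:
  σ(I1,I2) = 0.19 × 0.81 × 1.61 = 0.2478
  σ(I1,I3) = 0.21 × 0.81 × 0.90 = 0.1531
  σ(I1,I4) = 0.11 × 0.81 × 1.46 = 0.1301
  σ(I2,I3) = 0.20 × 1.61 × 0.90 = 0.2898
  σ(I2,I4) = 0.23 × 1.61 × 1.46 = 0.5406
  σ(I3,I4) = 0.27 × 0.90 × 1.46 = 0.3548
σ²_T = Σσ²ᵢ + 2·Σσ_ij = 6.1898 + 2 × 1.7162 = 9.6222
α = (4/3)·(1 − 6.1898/9.6222) = 0.476

α = 0.476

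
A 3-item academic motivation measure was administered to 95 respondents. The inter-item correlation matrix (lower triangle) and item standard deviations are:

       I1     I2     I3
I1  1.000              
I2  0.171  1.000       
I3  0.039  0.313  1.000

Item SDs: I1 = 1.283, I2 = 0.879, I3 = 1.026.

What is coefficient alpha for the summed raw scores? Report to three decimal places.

α = 0.349

Σσ²ᵢ = 1.283² + 0.879² + 1.026² = 3.4714
Covariances σ_ij = r_ij · s_i · s_j:
  σ(I1,I2) = 0.171 × 1.283 × 0.879 = 0.1928
  σ(I1,I3) = 0.039 × 1.283 × 1.026 = 0.0513
  σ(I2,I3) = 0.313 × 0.879 × 1.026 = 0.2823
σ²_T = Σσ²ᵢ + 2·Σσ_ij = 3.4714 + 2 × 0.5264 = 4.5242
α = (3/2)·(1 − 3.4714/4.5242) = 0.349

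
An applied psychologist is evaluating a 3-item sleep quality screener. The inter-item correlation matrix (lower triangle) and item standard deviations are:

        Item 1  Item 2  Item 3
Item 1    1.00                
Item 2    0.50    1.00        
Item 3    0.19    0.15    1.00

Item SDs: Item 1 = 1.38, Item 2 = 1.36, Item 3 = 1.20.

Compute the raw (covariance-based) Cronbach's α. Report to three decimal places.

Cronbach's α = 0.549

Σσ²ᵢ = 1.38² + 1.36² + 1.20² = 5.1940
Covariances σ_ij = r_ij · s_i · s_j:
  σ(Item 1,Item 2) = 0.50 × 1.38 × 1.36 = 0.9384
  σ(Item 1,Item 3) = 0.19 × 1.38 × 1.20 = 0.3146
  σ(Item 2,Item 3) = 0.15 × 1.36 × 1.20 = 0.2448
σ²_T = Σσ²ᵢ + 2·Σσ_ij = 5.1940 + 2 × 1.4978 = 8.1896
α = (3/2)·(1 − 5.1940/8.1896) = 0.549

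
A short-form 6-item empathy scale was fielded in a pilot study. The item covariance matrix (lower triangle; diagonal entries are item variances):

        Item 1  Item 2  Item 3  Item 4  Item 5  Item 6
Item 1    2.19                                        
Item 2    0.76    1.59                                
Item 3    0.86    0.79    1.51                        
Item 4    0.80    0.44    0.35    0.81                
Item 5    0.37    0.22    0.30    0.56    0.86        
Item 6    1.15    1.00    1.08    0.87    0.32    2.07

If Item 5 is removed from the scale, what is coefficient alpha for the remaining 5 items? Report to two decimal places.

α = 0.83

Remaining items: Item 1, Item 2, Item 3, Item 4, Item 6 (k = 5).
sum of item variances = 2.19 + 1.59 + 1.51 + 0.81 + 2.07 = 8.17
total variance = 8.17 + 2 × 8.10 = 24.37
α (item deleted) = (5/4)·(1 − 8.17/24.37) = 0.83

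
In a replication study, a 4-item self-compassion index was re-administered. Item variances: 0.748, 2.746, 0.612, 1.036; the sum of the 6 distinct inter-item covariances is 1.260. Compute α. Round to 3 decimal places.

α = 0.439

Σσ²ᵢ = 0.748 + 2.746 + 0.612 + 1.036 = 5.142
Sum of distinct covariances = 1.260
σ²_T = Σσ²ᵢ + 2·Σcov = 5.142 + 2 × 1.260 = 7.662
α = (4/3)·(1 − 5.142/7.662) = 0.439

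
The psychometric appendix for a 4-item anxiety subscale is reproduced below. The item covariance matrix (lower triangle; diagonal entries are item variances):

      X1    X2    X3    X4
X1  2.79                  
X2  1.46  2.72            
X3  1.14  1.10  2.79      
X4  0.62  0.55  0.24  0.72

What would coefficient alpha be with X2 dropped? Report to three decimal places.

α = 0.583

Remaining items: X1, X3, X4 (k = 3).
Σσ²ᵢ = 2.79 + 2.79 + 0.72 = 6.30
σ²_total = 6.30 + 2 × 2.00 = 10.30
α (item deleted) = (3/2)·(1 − 6.30/10.30) = 0.583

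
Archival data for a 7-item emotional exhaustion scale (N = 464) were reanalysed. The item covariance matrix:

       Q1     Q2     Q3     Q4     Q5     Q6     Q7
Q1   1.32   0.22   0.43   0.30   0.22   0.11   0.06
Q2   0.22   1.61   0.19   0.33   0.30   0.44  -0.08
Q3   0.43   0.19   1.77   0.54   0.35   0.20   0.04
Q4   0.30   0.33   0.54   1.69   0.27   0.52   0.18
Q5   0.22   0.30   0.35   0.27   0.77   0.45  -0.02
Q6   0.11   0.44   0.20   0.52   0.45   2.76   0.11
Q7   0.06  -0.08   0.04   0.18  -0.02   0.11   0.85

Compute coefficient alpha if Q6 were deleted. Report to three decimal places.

coefficient alpha = 0.545

Remaining items: Q1, Q2, Q3, Q4, Q5, Q7 (k = 6).
sum of item variances = 1.32 + 1.61 + 1.77 + 1.69 + 0.77 + 0.85 = 8.01
σ²_total = 8.01 + 2 × 3.33 = 14.67
α (item deleted) = (6/5)·(1 − 8.01/14.67) = 0.545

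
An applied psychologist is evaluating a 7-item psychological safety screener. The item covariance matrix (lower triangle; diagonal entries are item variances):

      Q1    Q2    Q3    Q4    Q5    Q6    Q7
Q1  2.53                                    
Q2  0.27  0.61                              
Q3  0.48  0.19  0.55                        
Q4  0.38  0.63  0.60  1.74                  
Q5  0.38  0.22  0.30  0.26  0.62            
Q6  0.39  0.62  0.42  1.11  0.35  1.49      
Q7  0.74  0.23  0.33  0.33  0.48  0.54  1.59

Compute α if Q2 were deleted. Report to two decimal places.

Remaining items: Q1, Q3, Q4, Q5, Q6, Q7 (k = 6).
Σσᵢ² = 2.53 + 0.55 + 1.74 + 0.62 + 1.49 + 1.59 = 8.52
σ²_total = 8.52 + 2 × 7.09 = 22.70
α (item deleted) = (6/5)·(1 − 8.52/22.70) = 0.75

α = 0.75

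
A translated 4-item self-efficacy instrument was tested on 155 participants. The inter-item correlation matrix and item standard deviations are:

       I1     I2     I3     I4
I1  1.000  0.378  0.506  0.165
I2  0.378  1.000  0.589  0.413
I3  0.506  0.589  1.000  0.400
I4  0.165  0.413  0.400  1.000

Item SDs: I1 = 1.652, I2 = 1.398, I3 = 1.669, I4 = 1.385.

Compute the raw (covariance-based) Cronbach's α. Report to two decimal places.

Σσ²ᵢ = 1.652² + 1.398² + 1.669² + 1.385² = 9.3873
Covariances σ_ij = r_ij · s_i · s_j:
  σ(I1,I2) = 0.378 × 1.652 × 1.398 = 0.8730
  σ(I1,I3) = 0.506 × 1.652 × 1.669 = 1.3951
  σ(I1,I4) = 0.165 × 1.652 × 1.385 = 0.3775
  σ(I2,I3) = 0.589 × 1.398 × 1.669 = 1.3743
  σ(I2,I4) = 0.413 × 1.398 × 1.385 = 0.7997
  σ(I3,I4) = 0.400 × 1.669 × 1.385 = 0.9246
σ²_T = Σσ²ᵢ + 2·Σσ_ij = 9.3873 + 2 × 5.7442 = 20.8757
α = (4/3)·(1 − 9.3873/20.8757) = 0.73

Cronbach's α = 0.73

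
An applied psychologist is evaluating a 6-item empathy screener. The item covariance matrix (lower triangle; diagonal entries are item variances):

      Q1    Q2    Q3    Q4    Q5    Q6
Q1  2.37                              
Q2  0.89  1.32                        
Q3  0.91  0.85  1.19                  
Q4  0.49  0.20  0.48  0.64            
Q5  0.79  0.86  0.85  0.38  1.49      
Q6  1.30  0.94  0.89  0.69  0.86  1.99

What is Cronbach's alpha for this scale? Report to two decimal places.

Cronbach's alpha = 0.86

Σσᵢ² = 2.37 + 1.32 + 1.19 + 0.64 + 1.49 + 1.99 = 9.00
Sum of the distinct covariances = 11.38
σ²_T = 9.00 + 2 × 11.38 = 31.76
α = (k/(k−1))·(1 − Σσᵢ²/σ²_T) = (6/5)·(1 − 9.00/31.76) = 0.86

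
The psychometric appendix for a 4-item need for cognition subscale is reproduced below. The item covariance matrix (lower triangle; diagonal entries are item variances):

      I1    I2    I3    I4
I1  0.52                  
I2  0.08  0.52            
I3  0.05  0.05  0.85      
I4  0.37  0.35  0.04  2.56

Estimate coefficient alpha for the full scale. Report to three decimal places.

coefficient alpha = 0.396

Σσ²ᵢ = 0.52 + 0.52 + 0.85 + 2.56 = 4.45
Sum of the distinct covariances = 0.94
σ²_T = 4.45 + 2 × 0.94 = 6.33
α = (k/(k−1))·(1 − Σσ²ᵢ/σ²_T) = (4/3)·(1 − 4.45/6.33) = 0.396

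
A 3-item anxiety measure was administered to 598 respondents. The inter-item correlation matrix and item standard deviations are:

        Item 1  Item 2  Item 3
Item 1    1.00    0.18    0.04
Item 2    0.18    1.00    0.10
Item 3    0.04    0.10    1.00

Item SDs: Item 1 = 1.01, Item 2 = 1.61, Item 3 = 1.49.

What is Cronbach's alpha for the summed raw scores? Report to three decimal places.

α = 0.253

Σσ²ᵢ = 1.01² + 1.61² + 1.49² = 5.8323
Covariances σ_ij = r_ij · s_i · s_j:
  σ(Item 1,Item 2) = 0.18 × 1.01 × 1.61 = 0.2927
  σ(Item 1,Item 3) = 0.04 × 1.01 × 1.49 = 0.0602
  σ(Item 2,Item 3) = 0.10 × 1.61 × 1.49 = 0.2399
σ²_T = Σσ²ᵢ + 2·Σσ_ij = 5.8323 + 2 × 0.5928 = 7.0179
α = (3/2)·(1 − 5.8323/7.0179) = 0.253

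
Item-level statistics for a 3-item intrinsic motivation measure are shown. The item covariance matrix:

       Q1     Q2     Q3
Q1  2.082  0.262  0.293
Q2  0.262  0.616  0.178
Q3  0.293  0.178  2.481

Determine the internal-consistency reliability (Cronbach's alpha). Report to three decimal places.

ΣVar(i) = 2.082 + 0.616 + 2.481 = 5.179
Sum of off-diagonal covariances = 0.733
σ²_T = 5.179 + 2 × 0.733 = 6.645
α = (k/(k−1))·(1 − ΣVar(i)/σ²_T) = (3/2)·(1 − 5.179/6.645) = 0.331

α = 0.331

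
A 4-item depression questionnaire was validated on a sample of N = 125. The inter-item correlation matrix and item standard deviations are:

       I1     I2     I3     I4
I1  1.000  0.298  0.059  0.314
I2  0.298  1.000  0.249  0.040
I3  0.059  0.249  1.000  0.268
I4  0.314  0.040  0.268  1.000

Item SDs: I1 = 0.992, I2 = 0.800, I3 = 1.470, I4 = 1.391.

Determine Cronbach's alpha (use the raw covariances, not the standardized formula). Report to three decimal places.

Cronbach's alpha = 0.486

Σσ²ᵢ = 0.992² + 0.800² + 1.470² + 1.391² = 5.7198
Covariances σ_ij = r_ij · s_i · s_j:
  σ(I1,I2) = 0.298 × 0.992 × 0.800 = 0.2365
  σ(I1,I3) = 0.059 × 0.992 × 1.470 = 0.0860
  σ(I1,I4) = 0.314 × 0.992 × 1.391 = 0.4333
  σ(I2,I3) = 0.249 × 0.800 × 1.470 = 0.2928
  σ(I2,I4) = 0.040 × 0.800 × 1.391 = 0.0445
  σ(I3,I4) = 0.268 × 1.470 × 1.391 = 0.5480
σ²_T = Σσ²ᵢ + 2·Σσ_ij = 5.7198 + 2 × 1.6411 = 9.0020
α = (4/3)·(1 − 5.7198/9.0020) = 0.486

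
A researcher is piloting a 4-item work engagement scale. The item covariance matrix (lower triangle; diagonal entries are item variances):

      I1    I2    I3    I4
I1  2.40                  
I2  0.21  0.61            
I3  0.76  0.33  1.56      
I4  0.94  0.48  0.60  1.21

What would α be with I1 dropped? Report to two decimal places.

Remaining items: I2, I3, I4 (k = 3).
Σσᵢ² = 0.61 + 1.56 + 1.21 = 3.38
Var(T) = 3.38 + 2 × 1.41 = 6.20
α (item deleted) = (3/2)·(1 − 3.38/6.20) = 0.68

α = 0.68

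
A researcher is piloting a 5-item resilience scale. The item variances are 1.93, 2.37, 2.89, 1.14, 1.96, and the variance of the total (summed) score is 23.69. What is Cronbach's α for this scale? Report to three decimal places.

Σσ²ᵢ = 1.93 + 2.37 + 2.89 + 1.14 + 1.96 = 10.29
α = (k/(k−1))·(1 − Σσ²ᵢ/σ²_T) = (5/4)·(1 − 10.29/23.69) = 0.707

Cronbach's α = 0.707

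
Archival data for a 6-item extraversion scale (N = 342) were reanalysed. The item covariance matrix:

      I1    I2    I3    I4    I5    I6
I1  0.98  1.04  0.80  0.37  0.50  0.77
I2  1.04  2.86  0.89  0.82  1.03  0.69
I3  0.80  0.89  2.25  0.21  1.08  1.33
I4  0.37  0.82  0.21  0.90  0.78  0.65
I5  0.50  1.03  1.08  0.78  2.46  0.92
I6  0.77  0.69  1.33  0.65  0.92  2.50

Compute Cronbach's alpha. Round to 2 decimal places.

ΣVar(i) = 0.98 + 2.86 + 2.25 + 0.90 + 2.46 + 2.50 = 11.95
Σ_{i<j} σ_ij = 11.88
total variance = 11.95 + 2 × 11.88 = 35.71
α = (k/(k−1))·(1 − ΣVar(i)/total variance) = (6/5)·(1 − 11.95/35.71) = 0.80

α = 0.80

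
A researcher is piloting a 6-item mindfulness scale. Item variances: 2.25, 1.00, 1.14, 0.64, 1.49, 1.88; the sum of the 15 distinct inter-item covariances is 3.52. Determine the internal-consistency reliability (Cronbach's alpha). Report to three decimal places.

sum of item variances = 2.25 + 1.00 + 1.14 + 0.64 + 1.49 + 1.88 = 8.40
Sum of distinct covariances = 3.52
σ²_T = sum of item variances + 2·Σcov = 8.40 + 2 × 3.52 = 15.44
α = (6/5)·(1 − 8.40/15.44) = 0.547

α = 0.547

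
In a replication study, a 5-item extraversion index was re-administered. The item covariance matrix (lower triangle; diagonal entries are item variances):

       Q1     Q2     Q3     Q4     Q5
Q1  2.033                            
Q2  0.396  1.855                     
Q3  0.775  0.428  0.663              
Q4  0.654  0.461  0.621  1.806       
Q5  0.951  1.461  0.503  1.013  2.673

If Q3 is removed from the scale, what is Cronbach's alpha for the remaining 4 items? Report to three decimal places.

α = 0.722

Remaining items: Q1, Q2, Q4, Q5 (k = 4).
sum of item variances = 2.033 + 1.855 + 1.806 + 2.673 = 8.367
Var(T) = 8.367 + 2 × 4.936 = 18.239
α (item deleted) = (4/3)·(1 − 8.367/18.239) = 0.722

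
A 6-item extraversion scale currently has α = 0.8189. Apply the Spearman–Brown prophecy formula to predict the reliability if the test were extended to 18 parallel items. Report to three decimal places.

Length factor m = 18/6 = 3.0000
α' = m·α / (1 + (m−1)·α)
   = 18/6 × 0.8189 / (1 + (18/6 − 1) × 0.8189)
   = 2.4567 / 2.6378 = 0.931

predicted reliability = 0.931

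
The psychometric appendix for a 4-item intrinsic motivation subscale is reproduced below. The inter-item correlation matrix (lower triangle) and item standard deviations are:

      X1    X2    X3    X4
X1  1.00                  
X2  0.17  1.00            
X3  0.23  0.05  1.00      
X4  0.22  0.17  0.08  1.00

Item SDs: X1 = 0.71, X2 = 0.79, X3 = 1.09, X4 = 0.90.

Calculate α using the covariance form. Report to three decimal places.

Σσ²ᵢ = 0.71² + 0.79² + 1.09² + 0.90² = 3.1263
Covariances σ_ij = r_ij · s_i · s_j:
  σ(X1,X2) = 0.17 × 0.71 × 0.79 = 0.0954
  σ(X1,X3) = 0.23 × 0.71 × 1.09 = 0.1780
  σ(X1,X4) = 0.22 × 0.71 × 0.90 = 0.1406
  σ(X2,X3) = 0.05 × 0.79 × 1.09 = 0.0431
  σ(X2,X4) = 0.17 × 0.79 × 0.90 = 0.1209
  σ(X3,X4) = 0.08 × 1.09 × 0.90 = 0.0785
σ²_T = Σσ²ᵢ + 2·Σσ_ij = 3.1263 + 2 × 0.6565 = 4.4393
α = (4/3)·(1 − 3.1263/4.4393) = 0.394

α = 0.394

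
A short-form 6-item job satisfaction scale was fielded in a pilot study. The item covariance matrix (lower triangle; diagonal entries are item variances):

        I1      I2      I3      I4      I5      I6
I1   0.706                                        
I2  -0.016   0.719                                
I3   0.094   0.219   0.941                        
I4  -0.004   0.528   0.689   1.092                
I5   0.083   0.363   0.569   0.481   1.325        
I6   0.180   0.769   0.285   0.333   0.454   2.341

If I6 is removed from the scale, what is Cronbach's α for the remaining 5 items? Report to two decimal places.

Remaining items: I1, I2, I3, I4, I5 (k = 5).
Σσ²ᵢ = 0.706 + 0.719 + 0.941 + 1.092 + 1.325 = 4.783
Var(T) = 4.783 + 2 × 3.006 = 10.795
α (item deleted) = (5/4)·(1 − 4.783/10.795) = 0.70

Cronbach's α = 0.70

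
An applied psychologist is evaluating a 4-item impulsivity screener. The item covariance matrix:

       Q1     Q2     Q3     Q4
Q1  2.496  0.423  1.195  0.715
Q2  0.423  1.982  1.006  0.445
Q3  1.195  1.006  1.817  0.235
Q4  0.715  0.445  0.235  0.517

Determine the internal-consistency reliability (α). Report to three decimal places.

sum of item variances = 2.496 + 1.982 + 1.817 + 0.517 = 6.812
Sum of off-diagonal covariances = 4.019
σ²_total = 6.812 + 2 × 4.019 = 14.850
α = (k/(k−1))·(1 − sum of item variances/σ²_total) = (4/3)·(1 − 6.812/14.850) = 0.722

α = 0.722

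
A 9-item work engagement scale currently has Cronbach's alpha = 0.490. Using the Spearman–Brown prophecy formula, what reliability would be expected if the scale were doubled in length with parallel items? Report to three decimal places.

predicted reliability = 0.658

Length factor m = 2
α' = m·α / (1 + (m−1)·α)
   = 2 × 0.490 / (1 + (2 − 1) × 0.490)
   = 0.9800 / 1.4900 = 0.658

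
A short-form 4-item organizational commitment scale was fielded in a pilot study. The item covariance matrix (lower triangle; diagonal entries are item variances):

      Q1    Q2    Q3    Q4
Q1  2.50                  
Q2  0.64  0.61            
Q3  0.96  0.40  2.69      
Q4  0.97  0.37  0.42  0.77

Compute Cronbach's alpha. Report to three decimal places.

α = 0.712

Σσ²ᵢ = 2.50 + 0.61 + 2.69 + 0.77 = 6.57
Σ_{i<j} σ_ij = 3.76
σ²_total = 6.57 + 2 × 3.76 = 14.09
α = (k/(k−1))·(1 − Σσ²ᵢ/σ²_total) = (4/3)·(1 − 6.57/14.09) = 0.712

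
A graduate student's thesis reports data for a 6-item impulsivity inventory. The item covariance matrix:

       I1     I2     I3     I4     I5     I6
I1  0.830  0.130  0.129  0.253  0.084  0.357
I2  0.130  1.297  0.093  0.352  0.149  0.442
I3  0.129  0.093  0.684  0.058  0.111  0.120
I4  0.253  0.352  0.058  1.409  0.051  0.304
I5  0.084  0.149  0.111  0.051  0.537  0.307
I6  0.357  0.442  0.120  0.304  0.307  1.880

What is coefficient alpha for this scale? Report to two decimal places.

coefficient alpha = 0.56

sum of item variances = 0.830 + 1.297 + 0.684 + 1.409 + 0.537 + 1.880 = 6.637
Sum of the distinct covariances = 2.940
σ²_total = 6.637 + 2 × 2.940 = 12.517
α = (k/(k−1))·(1 − sum of item variances/σ²_total) = (6/5)·(1 − 6.637/12.517) = 0.56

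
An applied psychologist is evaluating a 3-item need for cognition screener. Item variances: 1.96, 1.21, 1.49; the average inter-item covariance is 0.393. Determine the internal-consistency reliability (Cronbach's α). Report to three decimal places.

Cronbach's α = 0.504

ΣVar(i) = 1.96 + 1.21 + 1.49 = 4.66
Sum of the 3 distinct covariances = 3 × 0.393 = 1.179
Var(T) = ΣVar(i) + 2·Σcov = 4.66 + 2 × 1.179 = 7.018
α = (3/2)·(1 − 4.66/7.018) = 0.504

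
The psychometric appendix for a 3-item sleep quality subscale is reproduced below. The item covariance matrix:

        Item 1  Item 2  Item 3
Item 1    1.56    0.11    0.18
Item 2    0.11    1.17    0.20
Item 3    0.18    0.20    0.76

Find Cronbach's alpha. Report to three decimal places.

Σσᵢ² = 1.56 + 1.17 + 0.76 = 3.49
Σ_{i<j} σ_ij = 0.49
σ²_T = 3.49 + 2 × 0.49 = 4.47
α = (k/(k−1))·(1 − Σσᵢ²/σ²_T) = (3/2)·(1 − 3.49/4.47) = 0.329

α = 0.329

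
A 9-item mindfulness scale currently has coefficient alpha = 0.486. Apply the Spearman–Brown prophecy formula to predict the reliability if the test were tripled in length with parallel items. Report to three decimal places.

Length factor m = 3
α' = m·α / (1 + (m−1)·α)
   = 3 × 0.486 / (1 + (3 − 1) × 0.486)
   = 1.4580 / 1.9720 = 0.739

predicted reliability = 0.739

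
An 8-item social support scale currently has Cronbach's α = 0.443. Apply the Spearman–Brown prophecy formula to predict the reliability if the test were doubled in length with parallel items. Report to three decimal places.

Length factor m = 2
α' = m·α / (1 + (m−1)·α)
   = 2 × 0.443 / (1 + (2 − 1) × 0.443)
   = 0.8860 / 1.4430 = 0.614

predicted reliability = 0.614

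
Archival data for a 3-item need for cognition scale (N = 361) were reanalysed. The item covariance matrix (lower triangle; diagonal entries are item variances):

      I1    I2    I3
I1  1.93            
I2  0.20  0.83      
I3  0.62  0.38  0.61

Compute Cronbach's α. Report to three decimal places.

Σσᵢ² = 1.93 + 0.83 + 0.61 = 3.37
Σ_{i<j} σ_ij = 1.20
σ²_total = 3.37 + 2 × 1.20 = 5.77
α = (k/(k−1))·(1 − Σσᵢ²/σ²_total) = (3/2)·(1 − 3.37/5.77) = 0.624

Cronbach's α = 0.624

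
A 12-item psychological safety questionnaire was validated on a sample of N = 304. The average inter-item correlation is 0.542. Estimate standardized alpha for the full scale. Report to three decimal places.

Standardized α = k·r̄ / (1 + (k−1)·r̄) = 12 × 0.542 / (1 + 11 × 0.542)
  = 6.5040 / 6.9620 = 0.934

α = 0.934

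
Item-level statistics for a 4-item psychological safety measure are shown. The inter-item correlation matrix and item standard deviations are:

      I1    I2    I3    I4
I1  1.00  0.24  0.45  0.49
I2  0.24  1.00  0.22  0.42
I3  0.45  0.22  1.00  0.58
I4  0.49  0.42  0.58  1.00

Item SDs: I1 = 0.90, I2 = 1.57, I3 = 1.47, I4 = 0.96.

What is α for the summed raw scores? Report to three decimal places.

α = 0.681

Σσ²ᵢ = 0.90² + 1.57² + 1.47² + 0.96² = 6.3574
Covariances σ_ij = r_ij · s_i · s_j:
  σ(I1,I2) = 0.24 × 0.90 × 1.57 = 0.3391
  σ(I1,I3) = 0.45 × 0.90 × 1.47 = 0.5954
  σ(I1,I4) = 0.49 × 0.90 × 0.96 = 0.4234
  σ(I2,I3) = 0.22 × 1.57 × 1.47 = 0.5077
  σ(I2,I4) = 0.42 × 1.57 × 0.96 = 0.6330
  σ(I3,I4) = 0.58 × 1.47 × 0.96 = 0.8185
σ²_T = Σσ²ᵢ + 2·Σσ_ij = 6.3574 + 2 × 3.3171 = 12.9916
α = (4/3)·(1 − 6.3574/12.9916) = 0.681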